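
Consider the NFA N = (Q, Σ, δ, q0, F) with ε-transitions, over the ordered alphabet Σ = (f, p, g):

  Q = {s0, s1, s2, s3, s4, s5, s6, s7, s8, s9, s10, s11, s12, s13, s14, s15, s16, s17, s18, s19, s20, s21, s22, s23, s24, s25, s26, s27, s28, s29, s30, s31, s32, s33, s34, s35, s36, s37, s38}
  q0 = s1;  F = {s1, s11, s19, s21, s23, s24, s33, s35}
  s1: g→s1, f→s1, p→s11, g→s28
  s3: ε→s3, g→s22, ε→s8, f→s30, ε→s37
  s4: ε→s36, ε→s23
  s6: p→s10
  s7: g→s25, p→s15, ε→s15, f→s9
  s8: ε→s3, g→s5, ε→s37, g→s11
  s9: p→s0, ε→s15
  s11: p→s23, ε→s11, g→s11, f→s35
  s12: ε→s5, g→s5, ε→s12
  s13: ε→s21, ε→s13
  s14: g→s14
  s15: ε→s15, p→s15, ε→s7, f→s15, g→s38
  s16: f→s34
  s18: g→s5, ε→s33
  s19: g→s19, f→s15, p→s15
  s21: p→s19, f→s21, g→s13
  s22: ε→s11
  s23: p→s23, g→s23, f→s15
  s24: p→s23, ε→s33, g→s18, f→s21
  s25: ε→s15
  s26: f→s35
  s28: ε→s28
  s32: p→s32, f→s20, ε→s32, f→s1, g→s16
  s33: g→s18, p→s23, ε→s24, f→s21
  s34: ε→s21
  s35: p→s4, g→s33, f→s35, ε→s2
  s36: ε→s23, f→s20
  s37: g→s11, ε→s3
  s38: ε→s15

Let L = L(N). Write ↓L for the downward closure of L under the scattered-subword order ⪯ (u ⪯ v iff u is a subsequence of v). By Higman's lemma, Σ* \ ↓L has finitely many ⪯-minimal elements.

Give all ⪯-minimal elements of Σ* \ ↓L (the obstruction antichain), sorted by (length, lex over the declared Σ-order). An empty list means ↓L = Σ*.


min(Σ*\↓L) = [ppf, pfgfpp].

|Q|=39, |F|=8, |δ|=76 (28 ε).
min D↑ (8 st, q0=0, F={5}): 0:f→0,p→1,g→0 1:f→2,p→3,g→1 2:f→2,p→3,g→4 3:f→5,p→3,g→3 4:f→6,p→3,g→4 5:f→5,p→5,g→5 6:f→6,p→7,g→6 7:f→5,p→5,g→7 [Hopcroft].
'ppf': |S_i|=[22, 20, 11, 7] end={s0,s15,s20,s25,s38,s7,s9} rej; 3/3 single-dels accept.
'pfgfpp': N↓-sim [22, 20, 19, 14, 9, 7, 6] end={s0,s15,s25,s38,s7,s9} — reject; 6/6 single-dels accept.
2 minimals (antichain).


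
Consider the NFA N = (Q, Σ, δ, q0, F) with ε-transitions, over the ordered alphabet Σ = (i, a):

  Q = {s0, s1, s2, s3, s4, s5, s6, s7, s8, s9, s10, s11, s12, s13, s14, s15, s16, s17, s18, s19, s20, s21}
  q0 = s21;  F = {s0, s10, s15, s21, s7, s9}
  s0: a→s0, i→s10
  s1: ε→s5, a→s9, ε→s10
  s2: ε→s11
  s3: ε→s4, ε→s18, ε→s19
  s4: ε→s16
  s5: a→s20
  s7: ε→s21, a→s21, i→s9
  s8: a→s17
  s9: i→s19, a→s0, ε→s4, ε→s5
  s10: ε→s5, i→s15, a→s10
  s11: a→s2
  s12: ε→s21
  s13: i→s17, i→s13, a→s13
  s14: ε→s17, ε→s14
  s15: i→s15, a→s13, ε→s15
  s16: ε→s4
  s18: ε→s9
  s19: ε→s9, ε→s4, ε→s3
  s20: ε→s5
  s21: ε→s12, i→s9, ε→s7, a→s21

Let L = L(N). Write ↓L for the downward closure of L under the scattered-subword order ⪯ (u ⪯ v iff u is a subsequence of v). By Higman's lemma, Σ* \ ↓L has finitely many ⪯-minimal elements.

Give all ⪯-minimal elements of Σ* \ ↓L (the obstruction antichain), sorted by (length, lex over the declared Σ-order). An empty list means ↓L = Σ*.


|Q|=22, |F|=6, |δ|=42 (23 ε).
min D↑ (6 st, q0=0, F={5}): 0:i→1,a→0 1:i→1,a→2 2:i→3,a→2 3:i→4,a→3 4:i→4,a→5 5:i→5,a→5.
'iaiia': N↓-sim [16, 13, 7, 6, 3, 2] end={s13,s17} rej; 5/5 del acc.
1 words, ⪯-incomp.

Antichain: [iaiia].


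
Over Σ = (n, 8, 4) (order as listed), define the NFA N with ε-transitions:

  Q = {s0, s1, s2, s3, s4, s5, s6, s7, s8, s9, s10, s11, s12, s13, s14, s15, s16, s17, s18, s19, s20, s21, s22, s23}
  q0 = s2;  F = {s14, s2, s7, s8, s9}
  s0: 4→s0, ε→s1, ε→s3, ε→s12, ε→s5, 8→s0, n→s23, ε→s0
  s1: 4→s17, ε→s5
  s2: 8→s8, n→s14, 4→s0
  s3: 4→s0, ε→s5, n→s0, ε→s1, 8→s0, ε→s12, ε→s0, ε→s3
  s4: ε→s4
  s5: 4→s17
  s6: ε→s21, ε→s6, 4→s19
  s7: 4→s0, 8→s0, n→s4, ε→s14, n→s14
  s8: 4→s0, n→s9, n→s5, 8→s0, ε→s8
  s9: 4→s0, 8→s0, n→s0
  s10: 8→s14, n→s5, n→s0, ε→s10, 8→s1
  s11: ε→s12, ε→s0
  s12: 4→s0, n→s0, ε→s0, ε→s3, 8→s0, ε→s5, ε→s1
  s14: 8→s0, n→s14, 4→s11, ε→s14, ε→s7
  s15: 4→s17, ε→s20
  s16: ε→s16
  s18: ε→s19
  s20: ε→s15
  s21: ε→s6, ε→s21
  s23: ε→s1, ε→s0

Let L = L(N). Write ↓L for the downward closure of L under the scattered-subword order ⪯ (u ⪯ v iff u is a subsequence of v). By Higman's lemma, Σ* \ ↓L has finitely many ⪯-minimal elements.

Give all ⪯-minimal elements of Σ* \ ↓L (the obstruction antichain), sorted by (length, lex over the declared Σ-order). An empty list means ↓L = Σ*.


|Q|=24, |F|=5, |δ|=67 (33 ε).
min D↑ (5 st, q0=0, F={3}): 0:n→1,8→2,4→3 1:n→1,8→3,4→3 2:n→4,8→3,4→3 3:n→3,8→3,4→3 4:n→3,8→3,4→3 (ε-aug+det+¬).
'4': |S_i|=[14, 8] end={s0,s1,s11,s12,s17,s23,s3,s5} ∉↓L; 1/1 deletions ∈↓L.
'n8': N↓-sim [14, 12, 7] end={s0,s1,s12,s17,s23,s3,s5} — reject; 2/2 single-dels accept.
'88': run [14, 9, 7] end={s0,s1,s12,s17,s23,s3,s5} — reject; 2/2 single-dels accept.
'8nn': run [14, 9, 8, 7] end={s0,s1,s12,s17,s23,s3,s5} rej; 3/3 single-dels accept.
4 minimals (antichain).

min(Σ*\↓L) = [4, n8, 88, 8nn].


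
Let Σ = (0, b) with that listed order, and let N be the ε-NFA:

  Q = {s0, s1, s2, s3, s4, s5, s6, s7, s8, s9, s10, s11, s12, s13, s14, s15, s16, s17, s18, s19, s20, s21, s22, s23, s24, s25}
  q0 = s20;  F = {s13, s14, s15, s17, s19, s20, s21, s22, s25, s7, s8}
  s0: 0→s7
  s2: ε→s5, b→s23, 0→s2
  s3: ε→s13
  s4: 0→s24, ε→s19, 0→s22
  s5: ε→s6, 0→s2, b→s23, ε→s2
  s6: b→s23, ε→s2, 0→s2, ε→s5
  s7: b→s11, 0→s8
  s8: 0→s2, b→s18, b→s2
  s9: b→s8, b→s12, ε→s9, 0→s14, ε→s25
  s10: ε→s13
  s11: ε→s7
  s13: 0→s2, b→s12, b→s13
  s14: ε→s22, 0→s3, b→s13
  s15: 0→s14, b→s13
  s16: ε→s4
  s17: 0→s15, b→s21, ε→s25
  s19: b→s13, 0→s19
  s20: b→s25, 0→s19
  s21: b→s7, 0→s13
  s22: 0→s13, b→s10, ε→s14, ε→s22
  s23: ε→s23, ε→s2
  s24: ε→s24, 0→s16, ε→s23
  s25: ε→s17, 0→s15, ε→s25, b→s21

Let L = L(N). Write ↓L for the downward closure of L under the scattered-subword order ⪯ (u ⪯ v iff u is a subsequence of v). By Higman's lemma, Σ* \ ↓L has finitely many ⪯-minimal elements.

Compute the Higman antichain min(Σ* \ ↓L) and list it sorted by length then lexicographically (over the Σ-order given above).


A = [0b0, bb00, b0000, bbb0b].

|Q|=26, |F|=11, |δ|=59 (22 ε).
min D↑ (10 st, q0=0, F={6}): 0:0→1,b→2 1:0→1,b→3 2:0→4,b→5 3:0→6,b→3 4:0→7,b→3 5:0→3,b→8 6:0→6,b→6 7:0→3,b→3 8:0→9,b→8 9:0→6,b→6 [Hopcroft].
'0b0': |S_i|=[20, 14, 8, 4] end={s2,s23,s5,s6} ∉↓L; 3/3 del acc.
'bb00': N↓-sim [20, 18, 12, 8, 4] end={s2,s23,s5,s6} rej; 4/4 deletions ∈↓L.
'b0000': N↓-sim [20, 18, 13, 10, 7, 4] end={s2,s23,s5,s6} rej; 5/5 del acc.
'bbb0b': |S_i|=[20, 18, 12, 10, 6, 5] end={s18,s2,s23,s5,s6} — reject; 5/5 single-dels accept.
4 obstructions.


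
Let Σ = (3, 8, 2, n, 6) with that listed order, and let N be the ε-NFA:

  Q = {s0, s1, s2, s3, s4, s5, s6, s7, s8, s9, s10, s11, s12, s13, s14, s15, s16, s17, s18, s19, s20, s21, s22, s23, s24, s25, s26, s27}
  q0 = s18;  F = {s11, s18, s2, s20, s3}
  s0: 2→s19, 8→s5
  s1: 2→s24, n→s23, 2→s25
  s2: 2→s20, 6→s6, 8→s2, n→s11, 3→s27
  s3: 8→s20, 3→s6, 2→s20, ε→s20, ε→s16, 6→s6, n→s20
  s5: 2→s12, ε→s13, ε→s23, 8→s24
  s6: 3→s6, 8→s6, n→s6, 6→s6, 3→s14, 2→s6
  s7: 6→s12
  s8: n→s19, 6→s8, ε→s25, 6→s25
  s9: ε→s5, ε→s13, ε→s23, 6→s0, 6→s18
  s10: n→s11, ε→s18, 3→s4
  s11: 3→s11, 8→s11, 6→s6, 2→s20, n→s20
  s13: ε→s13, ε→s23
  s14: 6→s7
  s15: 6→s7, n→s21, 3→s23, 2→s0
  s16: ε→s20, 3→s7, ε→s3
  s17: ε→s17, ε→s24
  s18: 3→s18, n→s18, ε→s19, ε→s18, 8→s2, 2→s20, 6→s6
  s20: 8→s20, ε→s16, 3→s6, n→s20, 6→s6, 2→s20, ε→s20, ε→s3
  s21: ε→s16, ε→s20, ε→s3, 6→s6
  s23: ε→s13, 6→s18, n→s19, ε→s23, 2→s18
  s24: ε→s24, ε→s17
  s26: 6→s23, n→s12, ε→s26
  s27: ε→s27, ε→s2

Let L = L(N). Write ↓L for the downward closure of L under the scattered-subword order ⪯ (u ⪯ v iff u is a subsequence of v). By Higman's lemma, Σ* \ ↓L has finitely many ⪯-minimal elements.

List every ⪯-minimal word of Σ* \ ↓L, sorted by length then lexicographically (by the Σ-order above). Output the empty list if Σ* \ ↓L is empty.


Antichain: [6, 23, 8nn3].

|Q|=28, |F|=5, |δ|=88 (30 ε).
min D↑ (5 st, q0=0, F={3}): 0:3→0,8→1,2→2,n→0,6→3 1:3→1,8→1,2→2,n→4,6→3 2:3→3,8→2,2→2,n→2,6→3 3:3→3,8→3,2→3,n→3,6→3 4:3→4,8→4,2→2,n→2,6→3 (ε-aug+det+¬).
'6': run [12, 4] end={s12,s14,s6,s7} rej; 1/1 del acc.
'23': N↓-sim [12, 7, 4] end={s12,s14,s6,s7} ∉↓L; 2/2 del acc.
'8nn3': N↓-sim [12, 10, 8, 7, 4] end={s12,s14,s6,s7} ∉↓L; 4/4 deletions ∈↓L.
3 words, ⪯-incomp.


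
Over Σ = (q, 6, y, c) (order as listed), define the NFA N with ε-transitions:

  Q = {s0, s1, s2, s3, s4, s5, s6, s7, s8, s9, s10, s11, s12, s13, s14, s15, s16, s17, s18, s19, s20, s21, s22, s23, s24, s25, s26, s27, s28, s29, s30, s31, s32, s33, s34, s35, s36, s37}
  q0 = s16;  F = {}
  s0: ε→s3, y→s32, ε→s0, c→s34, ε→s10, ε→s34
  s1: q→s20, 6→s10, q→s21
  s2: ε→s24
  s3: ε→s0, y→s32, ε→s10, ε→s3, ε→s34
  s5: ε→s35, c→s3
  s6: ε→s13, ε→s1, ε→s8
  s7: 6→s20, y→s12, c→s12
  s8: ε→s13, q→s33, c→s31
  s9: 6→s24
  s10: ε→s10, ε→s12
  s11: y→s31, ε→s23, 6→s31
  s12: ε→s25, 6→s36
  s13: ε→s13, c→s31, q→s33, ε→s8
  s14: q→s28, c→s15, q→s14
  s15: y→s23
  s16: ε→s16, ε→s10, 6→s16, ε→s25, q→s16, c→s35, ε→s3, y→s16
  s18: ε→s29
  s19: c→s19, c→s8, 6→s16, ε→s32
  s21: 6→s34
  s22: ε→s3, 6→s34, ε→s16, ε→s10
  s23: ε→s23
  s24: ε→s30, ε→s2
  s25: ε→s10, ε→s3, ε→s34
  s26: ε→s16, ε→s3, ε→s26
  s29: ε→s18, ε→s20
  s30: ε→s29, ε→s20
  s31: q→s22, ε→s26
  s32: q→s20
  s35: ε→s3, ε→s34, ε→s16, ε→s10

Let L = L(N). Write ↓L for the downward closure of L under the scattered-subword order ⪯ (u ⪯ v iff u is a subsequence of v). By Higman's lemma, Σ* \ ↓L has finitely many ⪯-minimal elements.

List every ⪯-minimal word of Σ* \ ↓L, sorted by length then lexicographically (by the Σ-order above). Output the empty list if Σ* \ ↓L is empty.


|Q|=38, |F|=0, |δ|=80 (47 ε).
min D↑ (1 st, q0=0, F={0}): 0:q→0,6→0,y→0,c→0.
ε ∈ L(D↑) ⇒ ↓L = ∅.

A = [ε].


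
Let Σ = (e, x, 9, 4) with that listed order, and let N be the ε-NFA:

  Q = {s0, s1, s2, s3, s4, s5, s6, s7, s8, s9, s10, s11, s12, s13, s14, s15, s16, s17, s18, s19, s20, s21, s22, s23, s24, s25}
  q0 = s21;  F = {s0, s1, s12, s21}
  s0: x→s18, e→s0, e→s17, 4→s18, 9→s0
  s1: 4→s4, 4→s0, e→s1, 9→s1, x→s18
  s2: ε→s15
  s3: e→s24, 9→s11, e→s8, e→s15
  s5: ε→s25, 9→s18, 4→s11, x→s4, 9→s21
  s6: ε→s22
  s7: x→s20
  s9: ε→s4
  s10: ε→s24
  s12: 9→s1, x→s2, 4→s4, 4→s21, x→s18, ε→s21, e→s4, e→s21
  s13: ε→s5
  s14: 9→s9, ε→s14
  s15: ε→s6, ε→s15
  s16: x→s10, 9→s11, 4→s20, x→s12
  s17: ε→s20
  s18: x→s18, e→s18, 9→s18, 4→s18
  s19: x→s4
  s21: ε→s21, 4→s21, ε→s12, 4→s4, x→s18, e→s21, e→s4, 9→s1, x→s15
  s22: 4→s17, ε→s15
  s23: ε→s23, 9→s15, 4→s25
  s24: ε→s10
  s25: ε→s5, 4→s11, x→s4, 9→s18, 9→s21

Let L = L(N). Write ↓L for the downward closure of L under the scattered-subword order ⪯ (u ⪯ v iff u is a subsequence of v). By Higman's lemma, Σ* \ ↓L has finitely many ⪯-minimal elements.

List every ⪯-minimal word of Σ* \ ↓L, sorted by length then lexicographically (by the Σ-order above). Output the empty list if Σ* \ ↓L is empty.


|Q|=26, |F|=4, |δ|=67 (17 ε).
min D↑ (4 st, q0=0, F={1}): 0:e→0,x→1,9→2,4→0 1:e→1,x→1,9→1,4→1 2:e→2,x→1,9→2,4→3 3:e→3,x→1,9→3,4→1.
'x': run [12, 7] end={s15,s17,s18,s2,s20,s22,s6} rej; 1/1 single-dels accept.
'944': run [12, 6, 5, 1] end={s18} rej; 3/3 single-dels accept.
2 words, ⪯-incomp.

Antichain: [x, 944].


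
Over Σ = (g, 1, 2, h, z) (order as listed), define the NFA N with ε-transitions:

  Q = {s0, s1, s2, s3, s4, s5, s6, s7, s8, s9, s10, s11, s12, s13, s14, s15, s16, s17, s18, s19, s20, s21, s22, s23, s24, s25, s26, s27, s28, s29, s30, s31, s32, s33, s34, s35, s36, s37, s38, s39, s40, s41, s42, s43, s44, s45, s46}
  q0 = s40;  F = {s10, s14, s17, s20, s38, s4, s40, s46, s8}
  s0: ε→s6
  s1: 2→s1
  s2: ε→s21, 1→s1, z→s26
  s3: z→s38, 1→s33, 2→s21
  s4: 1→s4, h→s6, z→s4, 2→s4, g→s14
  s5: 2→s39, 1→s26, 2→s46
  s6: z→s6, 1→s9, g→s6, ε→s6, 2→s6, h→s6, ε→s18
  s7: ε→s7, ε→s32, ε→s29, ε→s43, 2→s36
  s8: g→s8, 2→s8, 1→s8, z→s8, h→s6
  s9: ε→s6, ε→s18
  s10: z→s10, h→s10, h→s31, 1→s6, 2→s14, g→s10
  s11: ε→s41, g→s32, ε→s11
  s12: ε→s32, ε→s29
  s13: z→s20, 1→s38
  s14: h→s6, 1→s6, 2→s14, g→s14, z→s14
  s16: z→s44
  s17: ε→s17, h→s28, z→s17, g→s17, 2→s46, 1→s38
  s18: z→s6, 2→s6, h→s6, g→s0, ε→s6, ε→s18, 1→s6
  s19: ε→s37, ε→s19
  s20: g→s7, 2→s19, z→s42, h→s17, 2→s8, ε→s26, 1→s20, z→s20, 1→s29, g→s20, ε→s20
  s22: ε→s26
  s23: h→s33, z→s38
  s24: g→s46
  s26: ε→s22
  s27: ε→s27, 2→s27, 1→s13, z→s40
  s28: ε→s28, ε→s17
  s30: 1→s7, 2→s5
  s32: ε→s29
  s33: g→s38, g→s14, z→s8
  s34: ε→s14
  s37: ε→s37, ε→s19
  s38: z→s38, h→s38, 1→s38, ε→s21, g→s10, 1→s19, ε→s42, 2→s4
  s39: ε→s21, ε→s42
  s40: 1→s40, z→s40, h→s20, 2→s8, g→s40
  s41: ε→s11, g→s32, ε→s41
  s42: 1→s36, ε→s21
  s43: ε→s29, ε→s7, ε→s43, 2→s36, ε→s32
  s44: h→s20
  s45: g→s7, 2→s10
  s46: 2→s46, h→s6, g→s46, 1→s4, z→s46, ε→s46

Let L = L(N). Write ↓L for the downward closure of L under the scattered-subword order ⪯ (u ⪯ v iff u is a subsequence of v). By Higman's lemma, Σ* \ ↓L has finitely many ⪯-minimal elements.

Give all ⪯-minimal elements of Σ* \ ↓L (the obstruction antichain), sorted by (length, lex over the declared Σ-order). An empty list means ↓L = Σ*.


A = [2h, hh1g1].

|Q|=47, |F|=9, |δ|=134 (42 ε).
min D↑ (10 st, q0=0, F={3}): 0:g→0,1→0,2→1,h→2,z→0 1:g→1,1→1,2→1,h→3,z→1 2:g→2,1→2,2→1,h→4,z→2 3:g→3,1→3,2→3,h→3,z→3 4:g→4,1→5,2→6,h→4,z→4 5:g→7,1→5,2→8,h→5,z→5 6:g→6,1→8,2→6,h→3,z→6 7:g→7,1→3,2→9,h→7,z→7 8:g→9,1→8,2→8,h→3,z→8 9:g→9,1→3,2→9,h→3,z→9.
'2h': N↓-sim [26, 11, 4] end={s0,s18,s6,s9} ∉↓L; 2/2 single-dels accept.
'hh1g1': run [26, 25, 17, 14, 7, 4] end={s0,s18,s6,s9} rej; 5/5 del acc.
2 minimals (antichain).


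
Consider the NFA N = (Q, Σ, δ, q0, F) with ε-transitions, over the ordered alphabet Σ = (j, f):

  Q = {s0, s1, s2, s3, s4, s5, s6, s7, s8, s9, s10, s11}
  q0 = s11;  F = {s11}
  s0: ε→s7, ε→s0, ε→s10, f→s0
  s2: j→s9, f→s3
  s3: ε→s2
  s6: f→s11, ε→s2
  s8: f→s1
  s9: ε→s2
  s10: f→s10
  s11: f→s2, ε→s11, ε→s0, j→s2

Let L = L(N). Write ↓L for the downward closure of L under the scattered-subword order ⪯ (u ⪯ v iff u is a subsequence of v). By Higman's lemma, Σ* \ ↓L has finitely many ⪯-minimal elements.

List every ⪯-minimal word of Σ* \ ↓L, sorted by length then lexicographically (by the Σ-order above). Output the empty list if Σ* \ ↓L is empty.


|Q|=12, |F|=1, |δ|=16 (8 ε).
min D↑ (2 st, q0=0, F={1}): 0:j→1,f→1 1:j→1,f→1 (ε-aug+det+¬).
'j': N↓-sim [7, 3] end={s2,s3,s9} ∉↓L; 1/1 del acc.
'f': N↓-sim [7, 6] end={s0,s10,s2,s3,s7,s9} ∉↓L; 1/1 del acc.
2 words, ⪯-incomp.

min(Σ*\↓L) = [j, f].


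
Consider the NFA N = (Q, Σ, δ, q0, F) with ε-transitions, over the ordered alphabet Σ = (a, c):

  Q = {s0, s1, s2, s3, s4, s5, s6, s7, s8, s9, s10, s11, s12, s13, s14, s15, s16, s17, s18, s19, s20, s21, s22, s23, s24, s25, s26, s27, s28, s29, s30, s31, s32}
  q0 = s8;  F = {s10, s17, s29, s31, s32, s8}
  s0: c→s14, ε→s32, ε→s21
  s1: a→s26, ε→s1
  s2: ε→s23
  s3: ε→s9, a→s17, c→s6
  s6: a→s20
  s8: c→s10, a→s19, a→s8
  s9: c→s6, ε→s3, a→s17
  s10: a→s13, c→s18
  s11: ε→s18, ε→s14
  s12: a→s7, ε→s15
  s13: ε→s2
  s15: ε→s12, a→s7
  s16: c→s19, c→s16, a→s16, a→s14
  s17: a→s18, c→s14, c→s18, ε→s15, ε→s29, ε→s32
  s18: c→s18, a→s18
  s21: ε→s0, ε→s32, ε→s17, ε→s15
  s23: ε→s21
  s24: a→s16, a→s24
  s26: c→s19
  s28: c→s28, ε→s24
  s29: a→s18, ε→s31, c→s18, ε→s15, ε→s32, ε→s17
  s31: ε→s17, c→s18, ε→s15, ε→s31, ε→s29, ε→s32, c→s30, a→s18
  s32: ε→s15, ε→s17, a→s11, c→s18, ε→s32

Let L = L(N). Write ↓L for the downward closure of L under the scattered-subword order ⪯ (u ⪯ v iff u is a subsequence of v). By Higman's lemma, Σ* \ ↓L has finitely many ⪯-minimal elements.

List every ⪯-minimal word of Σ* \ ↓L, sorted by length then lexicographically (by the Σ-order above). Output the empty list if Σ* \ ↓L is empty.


|Q|=33, |F|=6, |δ|=66 (32 ε).
min D↑ (4 st, q0=0, F={3}): 0:a→0,c→1 1:a→2,c→3 2:a→3,c→3 3:a→3,c→3.
'cc': N↓-sim [19, 17, 3] end={s14,s18,s30} ∉↓L; 2/2 single-dels accept.
'caa': |S_i|=[19, 17, 16, 4] end={s11,s14,s18,s7} rej; 3/3 deletions ∈↓L.
2 words, ⪯-incomp.

A = [cc, caa].


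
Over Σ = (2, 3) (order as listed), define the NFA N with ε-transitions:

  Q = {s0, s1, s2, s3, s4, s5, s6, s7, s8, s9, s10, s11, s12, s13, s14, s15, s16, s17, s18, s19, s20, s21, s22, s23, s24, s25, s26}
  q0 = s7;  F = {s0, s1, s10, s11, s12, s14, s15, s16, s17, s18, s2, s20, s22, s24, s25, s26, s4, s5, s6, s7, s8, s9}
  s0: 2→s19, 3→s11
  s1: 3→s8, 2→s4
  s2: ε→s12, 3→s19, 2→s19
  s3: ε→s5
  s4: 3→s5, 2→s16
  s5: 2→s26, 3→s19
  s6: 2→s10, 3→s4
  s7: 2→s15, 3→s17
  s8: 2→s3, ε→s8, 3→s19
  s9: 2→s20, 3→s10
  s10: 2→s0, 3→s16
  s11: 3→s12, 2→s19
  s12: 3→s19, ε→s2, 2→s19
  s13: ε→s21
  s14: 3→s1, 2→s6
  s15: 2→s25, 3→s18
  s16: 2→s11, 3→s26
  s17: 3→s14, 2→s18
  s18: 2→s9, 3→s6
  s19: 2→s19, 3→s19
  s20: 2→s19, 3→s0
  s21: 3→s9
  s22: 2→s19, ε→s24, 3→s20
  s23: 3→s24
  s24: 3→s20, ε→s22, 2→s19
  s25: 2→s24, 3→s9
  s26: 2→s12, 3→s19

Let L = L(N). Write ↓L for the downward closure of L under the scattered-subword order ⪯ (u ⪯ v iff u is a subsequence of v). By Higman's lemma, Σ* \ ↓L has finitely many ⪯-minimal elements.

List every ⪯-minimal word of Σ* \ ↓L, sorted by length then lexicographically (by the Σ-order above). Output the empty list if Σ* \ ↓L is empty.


|Q|=27, |F|=22, |δ|=55 (7 ε).
min D↑ (21 st, q0=0, F={10}): 0:2→1,3→2 1:2→3,3→4 2:2→4,3→5 3:2→6,3→7 4:2→7,3→8 5:2→8,3→9 6:2→10,3→11 7:2→11,3→12 8:2→12,3→13 9:2→13,3→14 10:2→10,3→10 11:2→10,3→15 12:2→15,3→16 13:2→16,3→17 14:2→17,3→10 15:2→10,3→18 16:2→18,3→19 17:2→19,3→10 18:2→10,3→20 19:2→20,3→10 20:2→10,3→10 (ε-aug+det+¬).
'2222': |S_i|=[24, 19, 13, 8, 1] end={s19} — reject; 4/4 deletions ∈↓L.
'33333': N↓-sim [24, 19, 15, 11, 7, 1] end={s19} — reject; 5/5 deletions ∈↓L.
2 words, ⪯-incomp.

Antichain: [2222, 33333].


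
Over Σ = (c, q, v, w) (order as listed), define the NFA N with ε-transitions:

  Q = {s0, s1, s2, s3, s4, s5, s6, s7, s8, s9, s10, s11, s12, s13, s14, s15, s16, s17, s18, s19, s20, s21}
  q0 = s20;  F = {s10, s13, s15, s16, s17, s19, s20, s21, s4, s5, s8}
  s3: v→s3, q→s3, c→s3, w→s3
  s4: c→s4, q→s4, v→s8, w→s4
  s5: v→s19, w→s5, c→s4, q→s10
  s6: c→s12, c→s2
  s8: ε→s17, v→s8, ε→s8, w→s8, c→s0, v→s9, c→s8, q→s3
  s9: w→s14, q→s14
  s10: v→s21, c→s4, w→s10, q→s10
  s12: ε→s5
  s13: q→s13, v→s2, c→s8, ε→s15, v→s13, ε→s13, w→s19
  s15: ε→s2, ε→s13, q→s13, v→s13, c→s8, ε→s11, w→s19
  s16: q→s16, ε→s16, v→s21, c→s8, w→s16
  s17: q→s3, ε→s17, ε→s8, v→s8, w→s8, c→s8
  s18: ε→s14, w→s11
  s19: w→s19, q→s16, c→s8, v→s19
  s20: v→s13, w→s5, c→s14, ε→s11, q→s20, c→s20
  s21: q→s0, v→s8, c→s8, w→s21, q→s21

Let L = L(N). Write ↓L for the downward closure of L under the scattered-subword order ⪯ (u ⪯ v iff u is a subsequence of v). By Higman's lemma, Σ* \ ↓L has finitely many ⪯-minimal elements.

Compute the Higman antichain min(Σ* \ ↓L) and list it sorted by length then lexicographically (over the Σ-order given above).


Antichain: [vcq, wcvq, wqvvq].

|Q|=22, |F|=11, |δ|=71 (13 ε).
min D↑ (10 st, q0=0, F={7}): 0:c→0,q→0,v→1,w→2 1:c→3,q→1,v→1,w→4 2:c→5,q→6,v→4,w→2 3:c→3,q→7,v→3,w→3 4:c→3,q→8,v→4,w→4 5:c→5,q→5,v→3,w→5 6:c→5,q→6,v→9,w→6 7:c→7,q→7,v→7,w→7 8:c→3,q→8,v→9,w→8 9:c→3,q→9,v→3,w→9 [Hopcroft].
'vcq': N↓-sim [17, 13, 6, 2] end={s14,s3} rej; 3/3 single-dels accept.
'wcvq': N↓-sim [17, 12, 7, 6, 2] end={s14,s3} — reject; 4/4 del acc.
'wqvvq': |S_i|=[17, 12, 10, 7, 6, 2] end={s14,s3} — reject; 5/5 single-dels accept.
3 obstructions.


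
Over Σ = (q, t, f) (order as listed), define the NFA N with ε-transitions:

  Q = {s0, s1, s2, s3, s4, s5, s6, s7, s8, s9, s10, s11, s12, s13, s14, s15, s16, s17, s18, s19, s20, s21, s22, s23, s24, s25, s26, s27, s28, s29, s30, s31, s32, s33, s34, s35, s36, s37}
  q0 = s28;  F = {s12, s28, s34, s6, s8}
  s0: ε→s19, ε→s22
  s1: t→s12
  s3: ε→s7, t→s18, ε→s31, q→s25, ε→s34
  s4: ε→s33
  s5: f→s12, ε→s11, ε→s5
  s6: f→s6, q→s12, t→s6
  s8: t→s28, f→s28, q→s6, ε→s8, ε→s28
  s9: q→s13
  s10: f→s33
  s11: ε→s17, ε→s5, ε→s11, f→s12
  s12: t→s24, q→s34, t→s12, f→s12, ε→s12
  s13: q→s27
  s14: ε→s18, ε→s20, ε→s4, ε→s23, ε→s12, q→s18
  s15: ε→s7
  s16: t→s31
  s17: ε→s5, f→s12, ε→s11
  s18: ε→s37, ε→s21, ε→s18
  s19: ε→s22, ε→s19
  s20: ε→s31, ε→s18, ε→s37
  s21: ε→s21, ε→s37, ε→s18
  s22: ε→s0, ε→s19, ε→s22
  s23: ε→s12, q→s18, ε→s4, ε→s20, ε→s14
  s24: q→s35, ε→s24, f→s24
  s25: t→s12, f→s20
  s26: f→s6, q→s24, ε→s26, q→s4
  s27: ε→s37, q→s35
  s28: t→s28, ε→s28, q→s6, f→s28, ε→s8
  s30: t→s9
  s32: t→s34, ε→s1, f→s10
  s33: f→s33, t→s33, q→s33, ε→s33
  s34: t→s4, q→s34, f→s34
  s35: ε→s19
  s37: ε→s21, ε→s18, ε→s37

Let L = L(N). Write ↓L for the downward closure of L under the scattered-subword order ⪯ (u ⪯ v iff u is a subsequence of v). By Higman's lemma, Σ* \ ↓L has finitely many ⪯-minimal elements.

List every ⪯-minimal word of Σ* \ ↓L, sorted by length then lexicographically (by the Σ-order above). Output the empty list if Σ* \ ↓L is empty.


min(Σ*\↓L) = [qqqt].

|Q|=38, |F|=5, |δ|=93 (51 ε).
min D↑ (5 st, q0=0, F={4}): 0:q→1,t→0,f→0 1:q→2,t→1,f→1 2:q→3,t→2,f→2 3:q→3,t→4,f→3 4:q→4,t→4,f→4 (ε-aug+det+¬).
'qqqt': |S_i|=[12, 10, 9, 7, 2] end={s33,s4} — reject; 4/4 del acc.
1 words, ⪯-incomp.


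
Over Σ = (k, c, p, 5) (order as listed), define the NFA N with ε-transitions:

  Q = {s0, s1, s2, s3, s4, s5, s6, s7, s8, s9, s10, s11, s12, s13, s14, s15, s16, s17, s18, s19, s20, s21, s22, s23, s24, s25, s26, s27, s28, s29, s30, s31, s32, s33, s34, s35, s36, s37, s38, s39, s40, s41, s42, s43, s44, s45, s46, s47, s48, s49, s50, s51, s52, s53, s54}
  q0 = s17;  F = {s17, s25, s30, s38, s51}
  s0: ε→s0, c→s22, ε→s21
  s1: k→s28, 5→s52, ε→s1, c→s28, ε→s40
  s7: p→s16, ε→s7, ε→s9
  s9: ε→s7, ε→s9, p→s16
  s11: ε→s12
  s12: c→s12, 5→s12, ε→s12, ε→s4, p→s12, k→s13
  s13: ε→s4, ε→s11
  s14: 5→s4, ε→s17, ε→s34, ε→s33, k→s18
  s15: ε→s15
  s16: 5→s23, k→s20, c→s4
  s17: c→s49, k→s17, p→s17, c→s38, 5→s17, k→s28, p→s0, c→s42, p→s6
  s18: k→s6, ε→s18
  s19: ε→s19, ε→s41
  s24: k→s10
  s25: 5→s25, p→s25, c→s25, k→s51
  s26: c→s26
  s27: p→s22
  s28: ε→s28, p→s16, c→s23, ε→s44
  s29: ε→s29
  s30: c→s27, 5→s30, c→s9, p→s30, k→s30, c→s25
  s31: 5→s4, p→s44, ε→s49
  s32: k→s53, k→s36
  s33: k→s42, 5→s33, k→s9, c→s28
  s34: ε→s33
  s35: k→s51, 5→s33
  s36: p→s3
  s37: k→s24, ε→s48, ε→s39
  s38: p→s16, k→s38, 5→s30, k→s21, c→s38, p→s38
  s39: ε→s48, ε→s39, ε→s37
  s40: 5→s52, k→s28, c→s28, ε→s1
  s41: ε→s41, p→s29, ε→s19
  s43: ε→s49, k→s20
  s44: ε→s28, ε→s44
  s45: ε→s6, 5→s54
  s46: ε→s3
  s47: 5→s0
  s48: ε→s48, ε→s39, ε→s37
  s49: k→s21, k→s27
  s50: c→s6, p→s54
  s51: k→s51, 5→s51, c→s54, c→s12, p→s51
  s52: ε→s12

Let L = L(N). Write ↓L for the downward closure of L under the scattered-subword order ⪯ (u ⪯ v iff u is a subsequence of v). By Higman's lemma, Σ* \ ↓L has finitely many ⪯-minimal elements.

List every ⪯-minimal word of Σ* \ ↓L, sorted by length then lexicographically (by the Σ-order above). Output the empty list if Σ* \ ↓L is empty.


|Q|=55, |F|=5, |δ|=116 (42 ε).
min D↑ (6 st, q0=0, F={5}): 0:k→0,c→1,p→0,5→0 1:k→1,c→1,p→1,5→2 2:k→2,c→3,p→2,5→2 3:k→4,c→3,p→3,5→3 4:k→4,c→5,p→4,5→4 5:k→5,c→5,p→5,5→5 [Hopcroft].
'c5ckc': N↓-sim [24, 19, 15, 14, 7, 5] end={s11,s12,s13,s4,s54} ∉↓L; 5/5 del acc.
1 obstructions.

Antichain: [c5ckc].


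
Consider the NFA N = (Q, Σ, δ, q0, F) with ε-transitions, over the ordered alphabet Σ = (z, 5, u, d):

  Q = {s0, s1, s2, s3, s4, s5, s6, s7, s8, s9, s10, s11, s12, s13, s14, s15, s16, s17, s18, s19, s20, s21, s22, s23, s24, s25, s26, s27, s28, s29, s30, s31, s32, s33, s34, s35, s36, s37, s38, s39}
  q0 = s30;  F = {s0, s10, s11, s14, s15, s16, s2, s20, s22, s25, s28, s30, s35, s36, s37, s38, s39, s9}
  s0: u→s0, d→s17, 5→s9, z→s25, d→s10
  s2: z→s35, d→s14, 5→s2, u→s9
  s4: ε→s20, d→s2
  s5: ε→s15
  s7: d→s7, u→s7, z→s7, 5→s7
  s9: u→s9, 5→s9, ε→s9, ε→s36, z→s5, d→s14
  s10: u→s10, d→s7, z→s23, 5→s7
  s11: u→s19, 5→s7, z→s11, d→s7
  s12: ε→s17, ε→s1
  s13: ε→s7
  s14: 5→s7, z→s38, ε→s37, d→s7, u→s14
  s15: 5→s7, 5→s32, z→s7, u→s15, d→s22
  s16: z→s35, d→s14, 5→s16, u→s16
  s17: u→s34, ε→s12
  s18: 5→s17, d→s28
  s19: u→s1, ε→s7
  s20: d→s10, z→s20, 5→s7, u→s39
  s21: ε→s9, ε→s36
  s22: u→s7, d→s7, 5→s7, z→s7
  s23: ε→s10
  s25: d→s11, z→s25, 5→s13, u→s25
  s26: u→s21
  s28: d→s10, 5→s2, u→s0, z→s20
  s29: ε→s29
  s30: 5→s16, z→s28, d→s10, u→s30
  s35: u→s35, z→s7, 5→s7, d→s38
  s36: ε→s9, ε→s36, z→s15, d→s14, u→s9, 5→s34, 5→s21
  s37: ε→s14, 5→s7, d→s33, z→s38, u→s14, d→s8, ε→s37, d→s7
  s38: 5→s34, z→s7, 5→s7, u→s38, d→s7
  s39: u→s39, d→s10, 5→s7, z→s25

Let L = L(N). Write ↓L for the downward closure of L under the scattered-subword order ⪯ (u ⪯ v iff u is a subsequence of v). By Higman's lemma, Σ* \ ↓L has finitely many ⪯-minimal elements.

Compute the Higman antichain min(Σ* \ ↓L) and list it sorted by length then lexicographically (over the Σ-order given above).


|Q|=40, |F|=18, |δ|=106 (18 ε).
min D↑ (17 st, q0=0, F={9}): 0:z→1,5→2,u→0,d→3 1:z→4,5→5,u→6,d→3 2:z→7,5→2,u→2,d→8 3:z→3,5→9,u→3,d→9 4:z→4,5→9,u→10,d→3 5:z→7,5→5,u→11,d→8 6:z→12,5→11,u→6,d→3 7:z→9,5→9,u→7,d→13 8:z→13,5→9,u→8,d→9 9:z→9,5→9,u→9,d→9 10:z→12,5→9,u→10,d→3 11:z→14,5→11,u→11,d→8 12:z→12,5→9,u→12,d→15 13:z→9,5→9,u→13,d→9 14:z→9,5→9,u→14,d→16 15:z→15,5→9,u→9,d→9 16:z→9,5→9,u→9,d→9.
'd5': |S_i|=[31, 15, 2] end={s34,s7} rej; 2/2 del acc.
'dd': N↓-sim [31, 15, 3] end={s33,s7,s8} — reject; 2/2 single-dels accept.
'zz5': N↓-sim [31, 29, 17, 4] end={s13,s32,s34,s7} rej; 3/3 deletions ∈↓L.
'5zz': N↓-sim [31, 18, 8, 1] end={s7} ∉↓L; 3/3 single-dels accept.
'5z5': |S_i|=[31, 18, 8, 3] end={s32,s34,s7} — reject; 3/3 deletions ∈↓L.
'zuzdu': N↓-sim [31, 29, 26, 14, 5, 3] end={s1,s19,s7} ∉↓L; 5/5 deletions ∈↓L.
6 obstructions.

A = [d5, dd, zz5, 5zz, 5z5, zuzdu].


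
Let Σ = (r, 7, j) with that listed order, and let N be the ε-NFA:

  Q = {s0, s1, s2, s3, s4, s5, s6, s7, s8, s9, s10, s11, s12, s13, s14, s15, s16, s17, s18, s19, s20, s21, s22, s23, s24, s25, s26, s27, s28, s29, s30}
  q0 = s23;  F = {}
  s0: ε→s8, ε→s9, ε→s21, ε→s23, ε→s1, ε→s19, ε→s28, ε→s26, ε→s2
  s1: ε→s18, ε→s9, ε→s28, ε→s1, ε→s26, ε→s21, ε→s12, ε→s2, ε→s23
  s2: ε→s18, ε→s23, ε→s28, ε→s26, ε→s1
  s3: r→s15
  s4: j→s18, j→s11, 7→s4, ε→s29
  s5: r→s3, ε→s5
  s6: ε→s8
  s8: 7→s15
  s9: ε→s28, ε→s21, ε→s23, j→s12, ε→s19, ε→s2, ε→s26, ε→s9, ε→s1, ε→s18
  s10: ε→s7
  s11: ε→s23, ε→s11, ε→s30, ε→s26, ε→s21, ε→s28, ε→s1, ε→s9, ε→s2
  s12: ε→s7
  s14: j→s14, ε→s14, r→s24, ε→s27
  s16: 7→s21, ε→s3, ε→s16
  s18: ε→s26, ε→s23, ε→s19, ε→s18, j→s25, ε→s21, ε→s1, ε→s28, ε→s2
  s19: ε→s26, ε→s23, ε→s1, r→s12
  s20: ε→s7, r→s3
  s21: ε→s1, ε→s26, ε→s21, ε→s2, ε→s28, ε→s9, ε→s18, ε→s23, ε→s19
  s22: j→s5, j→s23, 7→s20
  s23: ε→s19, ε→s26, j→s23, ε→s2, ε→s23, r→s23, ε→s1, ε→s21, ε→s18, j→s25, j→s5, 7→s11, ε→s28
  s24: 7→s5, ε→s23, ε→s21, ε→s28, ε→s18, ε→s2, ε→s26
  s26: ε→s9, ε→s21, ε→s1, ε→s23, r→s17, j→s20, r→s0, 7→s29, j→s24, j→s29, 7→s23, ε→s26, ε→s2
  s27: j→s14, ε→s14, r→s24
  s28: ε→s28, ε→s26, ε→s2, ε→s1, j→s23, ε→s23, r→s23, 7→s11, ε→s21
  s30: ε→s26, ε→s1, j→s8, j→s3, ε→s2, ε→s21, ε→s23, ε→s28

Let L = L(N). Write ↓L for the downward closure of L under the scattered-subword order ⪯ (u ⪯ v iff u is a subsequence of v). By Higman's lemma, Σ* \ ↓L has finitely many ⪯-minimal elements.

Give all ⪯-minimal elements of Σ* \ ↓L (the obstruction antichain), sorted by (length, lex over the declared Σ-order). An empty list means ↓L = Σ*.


Antichain: [ε].

|Q|=31, |F|=0, |δ|=140 (104 ε).
min D↑ (1 st, q0=0, F={0}): 0:r→0,7→0,j→0.
ε ∈ L(D↑) — L = ∅.


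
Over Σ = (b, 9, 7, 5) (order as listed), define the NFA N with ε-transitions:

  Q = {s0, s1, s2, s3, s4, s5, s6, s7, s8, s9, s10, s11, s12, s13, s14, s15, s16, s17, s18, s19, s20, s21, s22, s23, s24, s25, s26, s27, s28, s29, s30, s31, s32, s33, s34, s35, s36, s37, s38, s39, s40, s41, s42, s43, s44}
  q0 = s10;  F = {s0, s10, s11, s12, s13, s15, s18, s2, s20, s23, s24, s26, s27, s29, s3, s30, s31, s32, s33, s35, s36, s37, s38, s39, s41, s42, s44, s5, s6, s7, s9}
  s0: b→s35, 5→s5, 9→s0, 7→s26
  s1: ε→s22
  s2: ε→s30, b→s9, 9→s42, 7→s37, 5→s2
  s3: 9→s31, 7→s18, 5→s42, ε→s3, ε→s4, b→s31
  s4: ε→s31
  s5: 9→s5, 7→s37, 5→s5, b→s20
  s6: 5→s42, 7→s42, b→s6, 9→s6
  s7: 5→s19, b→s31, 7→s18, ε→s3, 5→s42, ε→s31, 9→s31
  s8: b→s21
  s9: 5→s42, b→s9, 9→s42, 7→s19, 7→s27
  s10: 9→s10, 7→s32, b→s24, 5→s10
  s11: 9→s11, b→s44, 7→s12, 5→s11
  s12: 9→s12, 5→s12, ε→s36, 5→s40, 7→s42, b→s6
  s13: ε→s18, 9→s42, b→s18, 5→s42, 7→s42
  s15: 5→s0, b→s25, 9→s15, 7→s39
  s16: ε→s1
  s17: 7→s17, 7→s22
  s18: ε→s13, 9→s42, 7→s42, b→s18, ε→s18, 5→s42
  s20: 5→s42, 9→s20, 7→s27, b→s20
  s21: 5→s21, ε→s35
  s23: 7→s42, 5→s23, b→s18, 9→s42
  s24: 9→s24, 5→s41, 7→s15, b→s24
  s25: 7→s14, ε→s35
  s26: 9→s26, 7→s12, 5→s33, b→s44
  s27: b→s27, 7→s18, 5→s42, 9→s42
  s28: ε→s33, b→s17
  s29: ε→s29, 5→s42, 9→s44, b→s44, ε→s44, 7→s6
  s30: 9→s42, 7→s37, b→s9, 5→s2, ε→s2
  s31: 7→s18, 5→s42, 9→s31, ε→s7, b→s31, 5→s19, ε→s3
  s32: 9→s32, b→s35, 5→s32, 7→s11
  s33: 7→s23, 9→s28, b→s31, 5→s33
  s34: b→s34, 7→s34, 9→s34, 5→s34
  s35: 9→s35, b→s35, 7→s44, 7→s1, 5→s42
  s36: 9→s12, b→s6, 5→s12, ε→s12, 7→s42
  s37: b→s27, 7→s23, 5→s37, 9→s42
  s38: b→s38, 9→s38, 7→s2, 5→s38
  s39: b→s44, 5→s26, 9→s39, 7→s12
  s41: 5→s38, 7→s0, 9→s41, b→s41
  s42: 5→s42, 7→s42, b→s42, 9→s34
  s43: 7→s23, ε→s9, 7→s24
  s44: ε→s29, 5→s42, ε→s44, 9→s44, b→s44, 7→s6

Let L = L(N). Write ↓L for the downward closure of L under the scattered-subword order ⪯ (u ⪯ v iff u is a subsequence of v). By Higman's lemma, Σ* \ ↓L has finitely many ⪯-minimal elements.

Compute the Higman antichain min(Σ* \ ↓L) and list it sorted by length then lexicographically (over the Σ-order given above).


|Q|=45, |F|=31, |δ|=165 (24 ε).
min D↑ (26 st, q0=0, F={17}): 0:b→1,9→0,7→2,5→0 1:b→1,9→1,7→3,5→4 2:b→5,9→2,7→6,5→2 3:b→5,9→3,7→7,5→8 4:b→4,9→4,7→8,5→9 5:b→5,9→5,7→10,5→11 6:b→10,9→6,7→12,5→6 7:b→10,9→7,7→12,5→13 8:b→5,9→8,7→13,5→14 9:b→9,9→9,7→15,5→9 10:b→10,9→10,7→16,5→11 11:b→11,9→17,7→11,5→11 12:b→16,9→12,7→11,5→12 13:b→10,9→13,7→12,5→18 14:b→19,9→14,7→20,5→14 15:b→21,9→11,7→20,5→15 16:b→16,9→16,7→11,5→11 17:b→17,9→17,7→17,5→17 18:b→22,9→18,7→23,5→18 19:b→19,9→19,7→24,5→11 20:b→24,9→11,7→23,5→20 21:b→21,9→11,7→24,5→11 22:b→22,9→22,7→25,5→11 23:b→25,9→11,7→11,5→23 24:b→24,9→11,7→25,5→11 25:b→25,9→11,7→11,5→11 [Hopcroft].
'7b59': N↓-sim [41, 37, 21, 3, 1] end={s34} ∉↓L; 4/4 del acc.
'77779': N↓-sim [41, 37, 27, 11, 4, 1] end={s34} rej; 5/5 del acc.
'b55799': |S_i|=[41, 38, 33, 26, 13, 2, 1] end={s34} rej; 6/6 deletions ∈↓L.
3 words, ⪯-incomp.

min(Σ*\↓L) = [7b59, 77779, b55799].


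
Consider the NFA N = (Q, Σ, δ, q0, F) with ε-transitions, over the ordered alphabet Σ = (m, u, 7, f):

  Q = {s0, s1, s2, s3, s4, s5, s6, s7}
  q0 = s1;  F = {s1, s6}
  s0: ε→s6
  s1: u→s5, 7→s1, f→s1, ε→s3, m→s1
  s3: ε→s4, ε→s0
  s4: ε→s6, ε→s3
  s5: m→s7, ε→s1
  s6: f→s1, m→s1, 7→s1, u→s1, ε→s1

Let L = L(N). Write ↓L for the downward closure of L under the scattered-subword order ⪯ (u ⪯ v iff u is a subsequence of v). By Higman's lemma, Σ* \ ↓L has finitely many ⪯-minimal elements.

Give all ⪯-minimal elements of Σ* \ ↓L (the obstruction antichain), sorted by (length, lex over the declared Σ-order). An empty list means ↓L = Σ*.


|Q|=8, |F|=2, |δ|=17 (8 ε).
min D↑ (1 st, q0=0, F={}): 0:m→0,u→0,7→0,f→0 [Hopcroft].
L(D↑) = ∅; no obstructions.

A = [].


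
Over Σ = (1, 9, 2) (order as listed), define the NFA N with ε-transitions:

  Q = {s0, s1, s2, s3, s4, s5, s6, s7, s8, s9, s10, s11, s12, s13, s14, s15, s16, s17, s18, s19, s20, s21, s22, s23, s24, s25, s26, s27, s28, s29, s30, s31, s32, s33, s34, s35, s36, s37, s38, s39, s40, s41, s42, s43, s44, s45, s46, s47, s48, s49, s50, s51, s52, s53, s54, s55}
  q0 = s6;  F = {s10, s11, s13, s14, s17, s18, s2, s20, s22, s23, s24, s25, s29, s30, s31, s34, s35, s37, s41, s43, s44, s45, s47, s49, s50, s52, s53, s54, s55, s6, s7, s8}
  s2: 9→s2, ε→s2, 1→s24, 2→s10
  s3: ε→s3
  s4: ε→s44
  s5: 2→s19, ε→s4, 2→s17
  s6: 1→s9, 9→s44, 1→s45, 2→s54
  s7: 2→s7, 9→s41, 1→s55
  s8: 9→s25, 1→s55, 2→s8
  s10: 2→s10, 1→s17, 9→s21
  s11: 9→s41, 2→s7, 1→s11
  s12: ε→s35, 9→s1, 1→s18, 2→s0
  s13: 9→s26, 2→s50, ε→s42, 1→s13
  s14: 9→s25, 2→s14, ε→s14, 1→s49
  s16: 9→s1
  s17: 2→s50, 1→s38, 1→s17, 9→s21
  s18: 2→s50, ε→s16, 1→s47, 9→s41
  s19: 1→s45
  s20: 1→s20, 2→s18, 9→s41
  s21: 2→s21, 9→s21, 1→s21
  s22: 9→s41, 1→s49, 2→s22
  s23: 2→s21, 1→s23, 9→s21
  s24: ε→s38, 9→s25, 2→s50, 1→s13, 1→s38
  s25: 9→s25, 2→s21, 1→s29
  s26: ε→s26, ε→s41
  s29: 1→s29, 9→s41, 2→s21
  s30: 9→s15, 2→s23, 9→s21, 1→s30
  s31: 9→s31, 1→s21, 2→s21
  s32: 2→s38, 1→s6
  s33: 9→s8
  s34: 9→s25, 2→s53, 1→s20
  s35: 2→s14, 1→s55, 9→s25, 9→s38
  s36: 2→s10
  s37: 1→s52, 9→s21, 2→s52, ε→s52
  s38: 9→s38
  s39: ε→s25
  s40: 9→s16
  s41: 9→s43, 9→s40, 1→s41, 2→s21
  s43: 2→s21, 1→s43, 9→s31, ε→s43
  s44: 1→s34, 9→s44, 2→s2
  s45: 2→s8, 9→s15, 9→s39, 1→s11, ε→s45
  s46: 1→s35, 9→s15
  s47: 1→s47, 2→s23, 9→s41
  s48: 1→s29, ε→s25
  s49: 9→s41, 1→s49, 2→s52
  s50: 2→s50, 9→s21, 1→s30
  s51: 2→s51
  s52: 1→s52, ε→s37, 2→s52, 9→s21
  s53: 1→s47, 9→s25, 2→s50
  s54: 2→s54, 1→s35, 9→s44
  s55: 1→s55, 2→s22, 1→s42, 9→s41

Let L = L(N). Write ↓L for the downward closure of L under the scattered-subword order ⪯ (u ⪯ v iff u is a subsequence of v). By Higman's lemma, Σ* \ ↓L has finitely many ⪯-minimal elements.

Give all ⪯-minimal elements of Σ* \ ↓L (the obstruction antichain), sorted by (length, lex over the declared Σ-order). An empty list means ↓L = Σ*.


min(Σ*\↓L) = [192, 9229, 119991, 912122, 212129].

|Q|=56, |F|=32, |δ|=141 (17 ε).
min D↑ (32 st, q0=0, F={13}): 0:1→1,9→2,2→3 1:1→4,9→5,2→6 2:1→7,9→2,2→8 3:1→9,9→2,2→3 4:1→4,9→10,2→11 5:1→12,9→5,2→13 6:1→14,9→5,2→6 7:1→15,9→5,2→16 8:1→17,9→8,2→18 9:1→14,9→5,2→19 10:1→10,9→20,2→13 11:1→14,9→10,2→11 12:1→12,9→10,2→13 13:1→13,9→13,2→13 14:1→14,9→10,2→21 15:1→15,9→10,2→22 16:1→23,9→5,2→24 17:1→25,9→5,2→24 18:1→26,9→13,2→18 19:1→27,9→5,2→19 20:1→20,9→28,2→13 21:1→27,9→10,2→21 22:1→23,9→10,2→24 23:1→23,9→10,2→29 24:1→30,9→13,2→24 25:1→25,9→10,2→24 26:1→26,9→13,2→24 27:1→27,9→10,2→31 28:1→13,9→28,2→13 29:1→29,9→13,2→13 30:1→30,9→13,2→29 31:1→31,9→13,2→31 [Hopcroft].
'192': run [42, 37, 13, 1] end={s21} — reject; 3/3 del acc.
'9229': N↓-sim [42, 28, 24, 8, 3] end={s15,s21,s38} — reject; 4/4 del acc.
'119991': N↓-sim [42, 37, 27, 10, 7, 5, 1] end={s21} — reject; 6/6 deletions ∈↓L.
'912122': |S_i|=[42, 28, 24, 16, 12, 2, 1] end={s21} rej; 6/6 single-dels accept.
'212129': |S_i|=[42, 37, 31, 21, 15, 4, 1] end={s21} rej; 6/6 deletions ∈↓L.
5 minimals (antichain).


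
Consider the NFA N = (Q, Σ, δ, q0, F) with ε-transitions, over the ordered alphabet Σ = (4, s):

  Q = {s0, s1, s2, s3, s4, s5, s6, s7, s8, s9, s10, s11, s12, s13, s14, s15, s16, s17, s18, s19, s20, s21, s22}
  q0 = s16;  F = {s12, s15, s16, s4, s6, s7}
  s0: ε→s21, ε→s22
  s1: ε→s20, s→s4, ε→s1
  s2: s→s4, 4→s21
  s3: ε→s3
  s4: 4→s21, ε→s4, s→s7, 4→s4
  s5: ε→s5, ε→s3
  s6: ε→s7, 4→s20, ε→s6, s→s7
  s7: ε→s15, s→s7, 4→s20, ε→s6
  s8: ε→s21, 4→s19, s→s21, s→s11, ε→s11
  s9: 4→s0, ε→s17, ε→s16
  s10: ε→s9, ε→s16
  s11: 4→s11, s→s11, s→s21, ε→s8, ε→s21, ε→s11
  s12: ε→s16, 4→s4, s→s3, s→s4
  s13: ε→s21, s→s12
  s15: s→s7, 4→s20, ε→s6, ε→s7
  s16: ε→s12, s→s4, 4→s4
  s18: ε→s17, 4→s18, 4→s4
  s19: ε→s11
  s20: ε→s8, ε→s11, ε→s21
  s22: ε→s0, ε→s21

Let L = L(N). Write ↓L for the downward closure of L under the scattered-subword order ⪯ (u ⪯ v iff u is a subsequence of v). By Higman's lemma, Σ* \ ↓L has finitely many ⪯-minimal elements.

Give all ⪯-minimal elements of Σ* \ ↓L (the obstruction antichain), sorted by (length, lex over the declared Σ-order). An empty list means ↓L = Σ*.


|Q|=23, |F|=6, |δ|=60 (33 ε).
min D↑ (4 st, q0=0, F={3}): 0:4→1,s→1 1:4→1,s→2 2:4→3,s→2 3:4→3,s→3 [Hopcroft].
'4s4': N↓-sim [12, 9, 8, 5] end={s11,s19,s20,s21,s8} rej; 3/3 deletions ∈↓L.
'ss4': |S_i|=[12, 10, 8, 5] end={s11,s19,s20,s21,s8} ∉↓L; 3/3 deletions ∈↓L.
2 words, ⪯-incomp.

A = [4s4, ss4].
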